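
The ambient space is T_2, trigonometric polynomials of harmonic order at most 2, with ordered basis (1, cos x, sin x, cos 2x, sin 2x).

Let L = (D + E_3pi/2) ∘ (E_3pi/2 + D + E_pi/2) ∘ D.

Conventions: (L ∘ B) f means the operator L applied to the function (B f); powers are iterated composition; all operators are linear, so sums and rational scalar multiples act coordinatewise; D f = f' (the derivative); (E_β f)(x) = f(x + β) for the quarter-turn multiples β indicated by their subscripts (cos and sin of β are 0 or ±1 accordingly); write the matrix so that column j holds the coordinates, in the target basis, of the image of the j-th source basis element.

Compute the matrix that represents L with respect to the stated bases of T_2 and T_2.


the matrix is [[0, 0, 0, 0, 0]; [0, 0, 0, 0, 0]; [0, 0, 0, 0, 0]; [0, 0, 0, 12, -4]; [0, 0, 0, 4, 12]] (rows listed top to bottom)

image of 1: 0
image of cos x: 0
image of sin x: 0
image of cos 2x: 12cos 2x + 4sin 2x
image of sin 2x: -4cos 2x + 12sin 2x
each image's coordinates form column j of the matrix


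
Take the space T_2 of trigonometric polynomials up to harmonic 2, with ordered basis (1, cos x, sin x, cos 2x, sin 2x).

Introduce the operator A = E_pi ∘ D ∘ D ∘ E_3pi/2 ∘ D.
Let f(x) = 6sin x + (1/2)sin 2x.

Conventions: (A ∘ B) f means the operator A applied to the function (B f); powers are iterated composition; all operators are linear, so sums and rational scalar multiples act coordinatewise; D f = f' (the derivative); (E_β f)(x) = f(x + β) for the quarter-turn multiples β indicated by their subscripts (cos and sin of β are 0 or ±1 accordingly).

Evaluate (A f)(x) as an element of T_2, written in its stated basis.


D f = 6cos x + cos 2x
E_3pi/2 D f = 6sin x - cos 2x
D E_3pi/2 D f = 6cos x + 2sin 2x
D (D ∘ E_3pi/2 ∘ D) f = -6sin x + 4cos 2x
E_pi D (D ∘ E_3pi/2 ∘ D) f = 6sin x + 4cos 2x

g(x) = 6sin x + 4cos 2x


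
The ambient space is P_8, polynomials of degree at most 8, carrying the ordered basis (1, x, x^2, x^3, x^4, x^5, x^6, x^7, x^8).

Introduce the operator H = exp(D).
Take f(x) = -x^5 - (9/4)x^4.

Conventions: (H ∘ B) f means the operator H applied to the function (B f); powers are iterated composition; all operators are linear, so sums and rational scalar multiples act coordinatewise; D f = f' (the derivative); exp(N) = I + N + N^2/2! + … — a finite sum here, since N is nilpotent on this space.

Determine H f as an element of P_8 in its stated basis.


order-1 term: -5x^4 - 9x^3
order-2 term: -10x^3 - (27/2)x^2
order-3 term: -10x^2 - 9x
order-4 term: -5x - 9/4
order-5 term: -1
the series for exp(D) f terminates at order 5
exp(D) f = -x^5 - (29/4)x^4 - 19x^3 - (47/2)x^2 - 14x - 13/4

g(x) = -x^5 - (29/4)x^4 - 19x^3 - (47/2)x^2 - 14x - 13/4


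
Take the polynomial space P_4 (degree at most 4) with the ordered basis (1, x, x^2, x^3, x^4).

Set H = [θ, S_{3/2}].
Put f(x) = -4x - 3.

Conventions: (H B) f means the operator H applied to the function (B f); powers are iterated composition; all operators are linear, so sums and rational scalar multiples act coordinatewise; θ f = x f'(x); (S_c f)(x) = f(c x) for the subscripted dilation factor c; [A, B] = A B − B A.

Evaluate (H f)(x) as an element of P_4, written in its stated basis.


S_{3/2} f = -6x - 3
θ S_{3/2} f = -6x
θ f = -4x
S_{3/2} θ f = -6x
[θ, S_{3/2}] f = 0

g(x) = 0


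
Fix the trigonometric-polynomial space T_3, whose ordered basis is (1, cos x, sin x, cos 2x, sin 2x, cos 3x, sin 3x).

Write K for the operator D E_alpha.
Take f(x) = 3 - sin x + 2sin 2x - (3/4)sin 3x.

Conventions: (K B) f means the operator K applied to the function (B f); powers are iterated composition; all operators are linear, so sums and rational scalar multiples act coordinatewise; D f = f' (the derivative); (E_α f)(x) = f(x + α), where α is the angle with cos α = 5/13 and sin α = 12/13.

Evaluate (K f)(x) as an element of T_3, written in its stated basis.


E_alpha f = 3 - (12/13)cos x - (5/13)sin x + (240/169)cos 2x - (238/169)sin 2x + (621/2197)cos 3x + (6105/8788)sin 3x
D E_alpha f = -(5/13)cos x + (12/13)sin x - (476/169)cos 2x - (480/169)sin 2x + (18315/8788)cos 3x - (1863/2197)sin 3x

g(x) = -(5/13)cos x + (12/13)sin x - (476/169)cos 2x - (480/169)sin 2x + (18315/8788)cos 3x - (1863/2197)sin 3x


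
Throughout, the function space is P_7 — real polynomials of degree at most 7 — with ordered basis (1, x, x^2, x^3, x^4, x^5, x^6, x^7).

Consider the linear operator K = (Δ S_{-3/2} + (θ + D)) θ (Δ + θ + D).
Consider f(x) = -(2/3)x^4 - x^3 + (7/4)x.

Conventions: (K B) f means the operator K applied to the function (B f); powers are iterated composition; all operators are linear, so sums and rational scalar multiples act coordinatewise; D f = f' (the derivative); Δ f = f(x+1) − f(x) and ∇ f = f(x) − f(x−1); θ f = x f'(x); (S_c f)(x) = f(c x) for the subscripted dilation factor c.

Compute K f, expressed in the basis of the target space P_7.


Δ f = -(8/3)x^3 - 7x^2 - (17/3)x + 1/12
θ f = -(8/3)x^4 - 3x^3 + (7/4)x
D f = -(8/3)x^3 - 3x^2 + 7/4
(Δ + θ + D) f = -(8/3)x^4 - (25/3)x^3 - 10x^2 - (47/12)x + 11/6
θ (Δ + θ + D) f = -(32/3)x^4 - 25x^3 - 20x^2 - (47/12)x
S_{-3/2} θ (Δ + θ + D) f = -54x^4 + (675/8)x^3 - 45x^2 + (47/8)x
Δ S_{-3/2} θ (Δ + θ + D) f = -216x^3 - (567/8)x^2 - (423/8)x - 35/4
θ θ (Δ + θ + D) f = -(128/3)x^4 - 75x^3 - 40x^2 - (47/12)x
D θ (Δ + θ + D) f = -(128/3)x^3 - 75x^2 - 40x - 47/12
(θ + D) θ (Δ + θ + D) f = -(128/3)x^4 - (353/3)x^3 - 115x^2 - (527/12)x - 47/12
(Δ S_{-3/2} + (θ + D)) θ (Δ + θ + D) f = -(128/3)x^4 - (1001/3)x^3 - (1487/8)x^2 - (2323/24)x - 38/3

the result is g(x) = -(128/3)x^4 - (1001/3)x^3 - (1487/8)x^2 - (2323/24)x - 38/3


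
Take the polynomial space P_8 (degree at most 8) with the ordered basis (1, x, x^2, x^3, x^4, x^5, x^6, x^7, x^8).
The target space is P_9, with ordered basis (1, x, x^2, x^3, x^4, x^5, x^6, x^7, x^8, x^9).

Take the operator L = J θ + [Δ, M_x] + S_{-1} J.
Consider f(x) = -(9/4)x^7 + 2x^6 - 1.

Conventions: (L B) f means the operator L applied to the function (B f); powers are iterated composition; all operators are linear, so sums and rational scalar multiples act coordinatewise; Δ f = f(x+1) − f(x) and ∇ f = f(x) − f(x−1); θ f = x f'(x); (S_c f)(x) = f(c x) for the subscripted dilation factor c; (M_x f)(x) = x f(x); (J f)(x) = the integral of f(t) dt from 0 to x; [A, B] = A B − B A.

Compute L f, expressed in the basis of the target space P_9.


θ f = -(63/4)x^7 + 12x^6
J θ f = -(63/32)x^8 + (12/7)x^7
M_x f = -(9/4)x^8 + 2x^7 - x
Δ M_x f = -18x^7 - 49x^6 - 84x^5 - (175/2)x^4 - 56x^3 - 21x^2 - 4x - 5/4
Δ f = -(63/4)x^6 - (141/4)x^5 - (195/4)x^4 - (155/4)x^3 - (69/4)x^2 - (15/4)x - 1/4
M_x Δ f = -(63/4)x^7 - (141/4)x^6 - (195/4)x^5 - (155/4)x^4 - (69/4)x^3 - (15/4)x^2 - (1/4)x
[Δ, M_x] f = -(9/4)x^7 - (55/4)x^6 - (141/4)x^5 - (195/4)x^4 - (155/4)x^3 - (69/4)x^2 - (15/4)x - 5/4
J f = -(9/32)x^8 + (2/7)x^7 - x
S_{-1} J f = -(9/32)x^8 - (2/7)x^7 + x
(J θ + [Δ, M_x] + S_{-1} J) f = -(9/4)x^8 - (23/28)x^7 - (55/4)x^6 - (141/4)x^5 - (195/4)x^4 - (155/4)x^3 - (69/4)x^2 - (11/4)x - 5/4

the result is g(x) = -(9/4)x^8 - (23/28)x^7 - (55/4)x^6 - (141/4)x^5 - (195/4)x^4 - (155/4)x^3 - (69/4)x^2 - (11/4)x - 5/4


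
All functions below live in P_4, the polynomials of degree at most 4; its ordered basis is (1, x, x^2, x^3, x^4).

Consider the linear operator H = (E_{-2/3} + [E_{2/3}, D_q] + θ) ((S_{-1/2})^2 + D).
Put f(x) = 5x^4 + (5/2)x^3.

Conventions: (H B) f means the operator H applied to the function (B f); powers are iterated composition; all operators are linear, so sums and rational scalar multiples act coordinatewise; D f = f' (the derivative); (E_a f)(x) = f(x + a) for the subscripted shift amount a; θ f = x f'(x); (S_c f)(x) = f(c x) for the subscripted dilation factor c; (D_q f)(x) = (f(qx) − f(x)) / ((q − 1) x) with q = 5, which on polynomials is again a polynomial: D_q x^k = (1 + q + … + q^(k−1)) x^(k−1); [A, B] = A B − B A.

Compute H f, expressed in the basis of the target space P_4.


S_{-1/2} f = (5/16)x^4 - (5/16)x^3
S_{-1/2} S_{-1/2} f = (5/256)x^4 + (5/128)x^3
D f = 20x^3 + (15/2)x^2
((S_{-1/2})^2 + D) f = (5/256)x^4 + (2565/128)x^3 + (15/2)x^2
E_{-2/3} ((S_{-1/2})^2 + D) f = (5/256)x^4 + (7675/384)x^3 - (6245/192)x^2 + (14425/864)x - 1685/648
D_q ((S_{-1/2})^2 + D) f = (195/64)x^3 + (79515/128)x^2 + 45x
E_{2/3} D_q ((S_{-1/2})^2 + D) f = (195/64)x^3 + (80295/128)x^2 + (28075/32)x + 88415/288
E_{2/3} ((S_{-1/2})^2 + D) f = (5/256)x^4 + (7715/384)x^3 + (9145/192)x^2 + (31745/864)x + 3005/324
D_q E_{2/3} ((S_{-1/2})^2 + D) f = (195/64)x^3 + (239165/384)x^2 + (9145/32)x + 31745/864
[E_{2/3}, D_q] ((S_{-1/2})^2 + D) f = (215/48)x^2 + (9465/16)x + 58375/216
θ ((S_{-1/2})^2 + D) f = (5/64)x^4 + (7695/128)x^3 + 15x^2
(E_{-2/3} + [E_{2/3}, D_q] + θ) ((S_{-1/2})^2 + D) f = (25/256)x^4 + (3845/48)x^3 - (835/64)x^2 + (525535/864)x + 21680/81

the image equals g(x) = (25/256)x^4 + (3845/48)x^3 - (835/64)x^2 + (525535/864)x + 21680/81


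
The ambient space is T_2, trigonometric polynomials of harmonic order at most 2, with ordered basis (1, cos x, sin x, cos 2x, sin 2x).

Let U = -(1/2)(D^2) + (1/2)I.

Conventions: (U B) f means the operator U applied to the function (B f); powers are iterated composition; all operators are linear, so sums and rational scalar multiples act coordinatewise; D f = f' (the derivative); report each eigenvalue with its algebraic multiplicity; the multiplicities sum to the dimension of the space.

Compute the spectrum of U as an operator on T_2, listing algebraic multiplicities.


λ = 1/2 (multiplicity 1), λ = 1 (multiplicity 2), λ = 5/2 (multiplicity 2)

image of 1: 1/2
image of cos x: cos x
image of sin x: sin x
image of cos 2x: (5/2)cos 2x
image of sin 2x: (5/2)sin 2x
the matrix is diagonal; its diagonal is (1/2, 1, 1, 5/2, 5/2)
for a triangular matrix the eigenvalues are the diagonal entries, with algebraic multiplicity their repetition count


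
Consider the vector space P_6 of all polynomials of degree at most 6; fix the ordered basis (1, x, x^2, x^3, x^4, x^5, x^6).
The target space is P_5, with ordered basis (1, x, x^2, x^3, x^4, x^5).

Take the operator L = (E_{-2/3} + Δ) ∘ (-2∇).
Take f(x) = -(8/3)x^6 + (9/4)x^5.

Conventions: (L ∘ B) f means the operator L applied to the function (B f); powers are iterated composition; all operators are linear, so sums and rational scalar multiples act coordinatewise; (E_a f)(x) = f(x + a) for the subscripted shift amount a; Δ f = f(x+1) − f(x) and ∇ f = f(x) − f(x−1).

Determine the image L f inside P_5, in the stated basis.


the image equals g(x) = 32x^5 - (295/6)x^4 + (4295/9)x^3 - (17185/27)x^2 + (86099/162)x - 77981/486

∇ f = -16x^5 + (205/4)x^4 - (455/6)x^3 + (125/2)x^2 - (109/4)x + 59/12
(-2∇) f = 32x^5 - (205/2)x^4 + (455/3)x^3 - 125x^2 + (109/2)x - 59/6
E_{-2/3} (-2∇) f = 32x^5 - (1255/6)x^4 + (5105/9)x^3 - (21505/27)x^2 + (93389/162)x - 83165/486
Δ (-2∇) f = 160x^4 - 90x^3 + 160x^2 - 45x + 32/3
(E_{-2/3} + Δ) (-2∇) f = 32x^5 - (295/6)x^4 + (4295/9)x^3 - (17185/27)x^2 + (86099/162)x - 77981/486


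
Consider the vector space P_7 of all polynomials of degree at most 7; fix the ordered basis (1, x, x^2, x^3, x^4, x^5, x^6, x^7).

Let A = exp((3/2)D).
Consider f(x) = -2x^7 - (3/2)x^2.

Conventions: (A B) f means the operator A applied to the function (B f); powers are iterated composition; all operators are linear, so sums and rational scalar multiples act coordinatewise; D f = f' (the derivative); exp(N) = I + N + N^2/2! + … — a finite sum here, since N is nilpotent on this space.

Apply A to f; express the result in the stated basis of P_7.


order-1 term: -21x^6 - (9/2)x
order-2 term: -(189/2)x^5 - 27/8
order-3 term: -(945/4)x^4
order-4 term: -(2835/8)x^3
order-5 term: -(5103/16)x^2
order-6 term: -(5103/32)x
order-7 term: -2187/64
the series for exp((3/2)D) f terminates at order 7
exp((3/2)D) f = -2x^7 - 21x^6 - (189/2)x^5 - (945/4)x^4 - (2835/8)x^3 - (5127/16)x^2 - (5247/32)x - 2403/64

the image equals g(x) = -2x^7 - 21x^6 - (189/2)x^5 - (945/4)x^4 - (2835/8)x^3 - (5127/16)x^2 - (5247/32)x - 2403/64


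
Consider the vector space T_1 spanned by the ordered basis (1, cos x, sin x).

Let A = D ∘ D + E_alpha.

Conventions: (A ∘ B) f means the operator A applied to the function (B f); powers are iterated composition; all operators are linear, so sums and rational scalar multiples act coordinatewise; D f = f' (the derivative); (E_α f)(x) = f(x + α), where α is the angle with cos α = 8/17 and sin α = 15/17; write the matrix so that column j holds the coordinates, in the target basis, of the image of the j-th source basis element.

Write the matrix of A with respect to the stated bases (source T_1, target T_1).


image of 1: 1
image of cos x: -(9/17)cos x - (15/17)sin x
image of sin x: (15/17)cos x - (9/17)sin x
each image's coordinates form column j of the matrix

the matrix is [[1, 0, 0]; [0, -9/17, 15/17]; [0, -15/17, -9/17]] (rows listed top to bottom)


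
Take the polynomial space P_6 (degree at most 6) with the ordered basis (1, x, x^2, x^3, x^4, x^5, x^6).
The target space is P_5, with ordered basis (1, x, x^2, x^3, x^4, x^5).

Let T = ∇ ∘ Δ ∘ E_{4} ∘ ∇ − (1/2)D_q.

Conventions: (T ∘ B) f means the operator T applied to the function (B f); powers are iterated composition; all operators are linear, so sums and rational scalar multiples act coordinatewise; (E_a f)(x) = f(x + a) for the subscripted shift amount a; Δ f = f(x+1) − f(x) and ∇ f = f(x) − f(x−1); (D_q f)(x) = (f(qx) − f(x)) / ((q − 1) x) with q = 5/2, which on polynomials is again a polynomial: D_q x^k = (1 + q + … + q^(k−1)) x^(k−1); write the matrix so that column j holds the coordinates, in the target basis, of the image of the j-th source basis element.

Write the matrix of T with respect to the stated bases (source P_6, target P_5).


the matrix is [[0, -1/2, 0, 6, 84, 750, 5460]; [0, 0, -7/4, 0, 24, 420, 4500]; [0, 0, 0, -39/8, 0, 60, 1260]; [0, 0, 0, 0, -203/16, 0, 120]; [0, 0, 0, 0, 0, -1031/32, 0]; [0, 0, 0, 0, 0, 0, -5187/64]] (rows listed top to bottom)

image of 1: 0
image of x: -1/2
image of x^2: -(7/4)x
image of x^3: -(39/8)x^2 + 6
image of x^4: -(203/16)x^3 + 24x + 84
image of x^5: -(1031/32)x^4 + 60x^2 + 420x + 750
image of x^6: -(5187/64)x^5 + 120x^3 + 1260x^2 + 4500x + 5460
each image's coordinates form column j of the matrix


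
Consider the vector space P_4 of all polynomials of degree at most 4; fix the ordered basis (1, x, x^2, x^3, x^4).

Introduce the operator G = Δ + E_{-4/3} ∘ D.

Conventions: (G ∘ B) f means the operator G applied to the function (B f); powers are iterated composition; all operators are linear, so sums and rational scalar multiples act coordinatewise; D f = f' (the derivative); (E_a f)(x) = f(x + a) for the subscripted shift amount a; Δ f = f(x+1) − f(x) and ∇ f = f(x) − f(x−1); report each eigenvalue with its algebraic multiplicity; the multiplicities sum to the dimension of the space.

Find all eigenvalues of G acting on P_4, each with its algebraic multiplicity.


λ = 0 (multiplicity 5)

image of 1: 0
image of x: 2
image of x^2: 4x - 5/3
image of x^3: 6x^2 - 5x + 19/3
image of x^4: 8x^3 - 10x^2 + (76/3)x - 229/27
the matrix is upper triangular; its diagonal is (0, 0, 0, 0, 0)
for a triangular matrix the eigenvalues are the diagonal entries, with algebraic multiplicity their repetition count


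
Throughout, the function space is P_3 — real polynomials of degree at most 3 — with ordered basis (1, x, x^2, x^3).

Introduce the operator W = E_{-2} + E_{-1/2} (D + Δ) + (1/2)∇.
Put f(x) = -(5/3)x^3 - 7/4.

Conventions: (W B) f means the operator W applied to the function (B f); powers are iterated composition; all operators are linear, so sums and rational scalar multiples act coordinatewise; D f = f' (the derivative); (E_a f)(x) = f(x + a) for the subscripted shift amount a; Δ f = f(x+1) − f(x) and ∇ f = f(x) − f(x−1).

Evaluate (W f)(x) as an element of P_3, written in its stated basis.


the image equals g(x) = -(5/3)x^3 - (5/2)x^2 - (25/2)x + 109/12

E_{-2} f = -(5/3)x^3 + 10x^2 - 20x + 139/12
D f = -5x^2
Δ f = -5x^2 - 5x - 5/3
(D + Δ) f = -10x^2 - 5x - 5/3
E_{-1/2} (D + Δ) f = -10x^2 + 5x - 5/3
∇ f = -5x^2 + 5x - 5/3
((1/2)∇) f = -(5/2)x^2 + (5/2)x - 5/6
(E_{-2} + E_{-1/2} (D + Δ) + (1/2)∇) f = -(5/3)x^3 - (5/2)x^2 - (25/2)x + 109/12


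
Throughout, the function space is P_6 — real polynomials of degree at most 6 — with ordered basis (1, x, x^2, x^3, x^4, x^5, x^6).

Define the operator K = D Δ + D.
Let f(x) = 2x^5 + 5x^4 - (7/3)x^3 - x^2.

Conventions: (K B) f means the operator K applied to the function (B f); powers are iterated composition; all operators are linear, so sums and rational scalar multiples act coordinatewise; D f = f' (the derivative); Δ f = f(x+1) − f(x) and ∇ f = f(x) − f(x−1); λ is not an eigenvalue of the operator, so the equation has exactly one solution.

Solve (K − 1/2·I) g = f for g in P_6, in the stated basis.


write g with unknown coordinates in the stated basis and equate coefficients in (K − 1/2·I) g = f
solving from the highest basis element down gives g = -4x^5 - 50x^4 - (1666/3)x^3 - 4770x^2 - 27104x - 77060
check: K g = -20x^4 - 280x^3 - 2386x^2 - 13552x - 38530
so K g − 1/2·g = 2x^5 + 5x^4 - (7/3)x^3 - x^2 = f ✓

the result is g(x) = -4x^5 - 50x^4 - (1666/3)x^3 - 4770x^2 - 27104x - 77060


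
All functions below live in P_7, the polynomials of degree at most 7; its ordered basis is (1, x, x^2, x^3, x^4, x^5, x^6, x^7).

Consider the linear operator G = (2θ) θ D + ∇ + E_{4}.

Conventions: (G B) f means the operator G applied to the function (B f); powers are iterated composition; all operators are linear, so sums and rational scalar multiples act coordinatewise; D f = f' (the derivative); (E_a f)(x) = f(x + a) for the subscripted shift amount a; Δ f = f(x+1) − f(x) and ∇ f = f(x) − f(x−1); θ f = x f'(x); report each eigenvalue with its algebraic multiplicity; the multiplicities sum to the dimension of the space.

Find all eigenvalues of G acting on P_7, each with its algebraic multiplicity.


λ = 1 (multiplicity 8)

image of 1: 1
image of x: x + 5
image of x^2: x^2 + 14x + 15
image of x^3: x^3 + 39x^2 + 45x + 65
image of x^4: x^4 + 92x^3 + 90x^2 + 260x + 255
image of x^5: x^5 + 185x^4 + 150x^3 + 650x^2 + 1275x + 1025
image of x^6: x^6 + 330x^5 + 225x^4 + 1300x^3 + 3825x^2 + 6150x + 4095
image of x^7: x^7 + 539x^6 + 315x^5 + 2275x^4 + 8925x^3 + 21525x^2 + 28665x + 16385
the matrix is upper triangular; its diagonal is (1, 1, 1, 1, 1, 1, 1, 1)
for a triangular matrix the eigenvalues are the diagonal entries, with algebraic multiplicity their repetition count


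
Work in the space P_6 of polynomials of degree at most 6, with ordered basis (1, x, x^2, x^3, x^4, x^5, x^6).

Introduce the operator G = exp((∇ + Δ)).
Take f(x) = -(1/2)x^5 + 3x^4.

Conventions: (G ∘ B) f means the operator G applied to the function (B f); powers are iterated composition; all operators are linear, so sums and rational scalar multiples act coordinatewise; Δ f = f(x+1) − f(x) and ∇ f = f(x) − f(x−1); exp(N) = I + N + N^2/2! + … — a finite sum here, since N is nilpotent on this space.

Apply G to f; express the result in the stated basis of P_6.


order-1 term: -5x^4 + 24x^3 - 10x^2 + 24x - 1
order-2 term: -20x^3 + 72x^2 - 40x + 48
order-3 term: -40x^2 + 96x - 40
order-4 term: -40x + 48
order-5 term: -16
the series for exp((∇ + Δ)) f terminates at order 5
exp((∇ + Δ)) f = -(1/2)x^5 - 2x^4 + 4x^3 + 22x^2 + 40x + 39

g(x) = -(1/2)x^5 - 2x^4 + 4x^3 + 22x^2 + 40x + 39


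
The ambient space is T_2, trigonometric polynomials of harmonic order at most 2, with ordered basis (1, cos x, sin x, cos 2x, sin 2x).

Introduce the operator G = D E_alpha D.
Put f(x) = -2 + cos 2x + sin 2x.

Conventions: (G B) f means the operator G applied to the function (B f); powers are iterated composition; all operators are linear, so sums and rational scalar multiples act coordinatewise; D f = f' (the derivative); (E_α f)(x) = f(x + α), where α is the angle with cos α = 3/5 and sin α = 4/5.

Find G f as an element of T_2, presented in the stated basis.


D f = 2cos 2x - 2sin 2x
E_alpha D f = -(62/25)cos 2x - (34/25)sin 2x
D (E_alpha D) f = -(68/25)cos 2x + (124/25)sin 2x

g(x) = -(68/25)cos 2x + (124/25)sin 2x


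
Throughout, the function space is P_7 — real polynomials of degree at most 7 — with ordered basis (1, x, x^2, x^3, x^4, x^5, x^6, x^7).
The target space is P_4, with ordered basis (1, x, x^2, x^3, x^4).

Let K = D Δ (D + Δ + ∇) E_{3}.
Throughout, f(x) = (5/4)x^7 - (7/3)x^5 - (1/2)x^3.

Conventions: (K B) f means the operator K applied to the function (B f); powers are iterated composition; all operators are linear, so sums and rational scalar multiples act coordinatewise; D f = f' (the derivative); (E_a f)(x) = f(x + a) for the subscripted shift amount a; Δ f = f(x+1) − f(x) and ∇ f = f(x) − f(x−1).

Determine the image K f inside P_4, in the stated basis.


the image equals g(x) = (1575/2)x^4 + 11025x^3 + 58905x^2 + (284445/2)x + 784681/6

E_{3} f = (5/4)x^7 + (105/4)x^6 + (2807/12)x^5 + (4585/4)x^4 + (13333/4)x^3 + (22977/4)x^2 + (21681/4)x + 8613/4
D E_{3} f = (35/4)x^6 + (315/2)x^5 + (14035/12)x^4 + 4585x^3 + (39999/4)x^2 + (22977/2)x + 21681/4
Δ E_{3} f = (35/4)x^6 + (735/4)x^5 + (19285/12)x^4 + (89915/12)x^3 + (235637/12)x^2 + (328909/12)x + 190865/12
∇ E_{3} f = (35/4)x^6 + (525/4)x^5 + (9835/12)x^4 + (32725/12)x^3 + (61127/12)x^2 + (60635/12)x + 24863/12
(D + Δ + ∇) E_{3} f = (105/4)x^6 + (945/2)x^5 + (14385/4)x^4 + 14805x^3 + (416761/12)x^2 + (87901/2)x + 280771/12
Δ (D + Δ + ∇) E_{3} f = (315/2)x^5 + (11025/4)x^4 + 19635x^3 + (284445/4)x^2 + (784681/6)x + 1170967/12
D Δ (D + Δ + ∇) E_{3} f = (1575/2)x^4 + 11025x^3 + 58905x^2 + (284445/2)x + 784681/6


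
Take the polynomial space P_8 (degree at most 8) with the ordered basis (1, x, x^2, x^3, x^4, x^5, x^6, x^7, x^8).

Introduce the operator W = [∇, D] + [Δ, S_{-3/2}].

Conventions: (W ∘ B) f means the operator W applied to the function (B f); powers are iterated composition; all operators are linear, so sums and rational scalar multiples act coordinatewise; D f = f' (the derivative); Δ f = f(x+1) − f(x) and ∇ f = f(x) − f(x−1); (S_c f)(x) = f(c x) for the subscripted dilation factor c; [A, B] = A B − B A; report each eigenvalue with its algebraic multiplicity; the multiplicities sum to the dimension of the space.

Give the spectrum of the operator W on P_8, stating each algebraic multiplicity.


image of 1: 0
image of x: -5/2
image of x^2: (15/2)x + 5/4
image of x^3: -(135/8)x^2 - (45/8)x - 35/8
image of x^4: (135/4)x^3 + (135/8)x^2 + (105/4)x + 65/16
image of x^5: -(2025/32)x^4 - (675/16)x^3 - (1575/16)x^2 - (975/32)x - 275/32
image of x^6: (3645/32)x^5 + (6075/64)x^4 + (4725/16)x^3 + (8775/64)x^2 + (2475/32)x + 665/64
image of x^7: -(25515/128)x^6 - (25515/128)x^5 - (99225/128)x^4 - (61425/128)x^3 - (51975/128)x^2 - (13965/128)x - 2315/128
image of x^8: (10935/32)x^7 + (25515/64)x^6 + (59535/32)x^5 + (184275/128)x^4 + (51975/32)x^3 + (41895/64)x^2 + (6945/32)x + 6305/256
the matrix is upper triangular; its diagonal is (0, 0, 0, 0, 0, 0, 0, 0, 0)
for a triangular matrix the eigenvalues are the diagonal entries, with algebraic multiplicity their repetition count

λ = 0 (multiplicity 9)


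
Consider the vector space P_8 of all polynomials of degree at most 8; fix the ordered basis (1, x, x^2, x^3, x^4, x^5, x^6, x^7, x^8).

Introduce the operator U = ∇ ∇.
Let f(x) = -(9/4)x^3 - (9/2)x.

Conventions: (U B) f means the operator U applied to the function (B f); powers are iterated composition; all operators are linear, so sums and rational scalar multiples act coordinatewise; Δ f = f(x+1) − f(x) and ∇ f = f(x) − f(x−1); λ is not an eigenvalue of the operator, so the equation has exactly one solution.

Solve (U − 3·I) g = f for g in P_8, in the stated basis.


g(x) = (3/4)x^3 + 3x - 3/2

write g with unknown coordinates in the stated basis and equate coefficients in (U − 3·I) g = f
solving from the highest basis element down gives g = (3/4)x^3 + 3x - 3/2
check: U g = (9/2)x - 9/2
so U g − 3·g = -(9/4)x^3 - (9/2)x = f ✓


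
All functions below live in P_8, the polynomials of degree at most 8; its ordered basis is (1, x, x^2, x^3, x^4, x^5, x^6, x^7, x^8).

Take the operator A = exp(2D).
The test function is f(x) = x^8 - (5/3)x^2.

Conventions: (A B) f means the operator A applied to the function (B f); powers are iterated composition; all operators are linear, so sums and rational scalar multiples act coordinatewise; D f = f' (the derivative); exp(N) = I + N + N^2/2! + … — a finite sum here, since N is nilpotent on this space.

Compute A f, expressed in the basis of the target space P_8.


order-1 term: 16x^7 - (20/3)x
order-2 term: 112x^6 - 20/3
order-3 term: 448x^5
order-4 term: 1120x^4
order-5 term: 1792x^3
order-6 term: 1792x^2
order-7 term: 1024x
order-8 term: 256
the series for exp(2D) f terminates at order 8
exp(2D) f = x^8 + 16x^7 + 112x^6 + 448x^5 + 1120x^4 + 1792x^3 + (5371/3)x^2 + (3052/3)x + 748/3

the result is g(x) = x^8 + 16x^7 + 112x^6 + 448x^5 + 1120x^4 + 1792x^3 + (5371/3)x^2 + (3052/3)x + 748/3


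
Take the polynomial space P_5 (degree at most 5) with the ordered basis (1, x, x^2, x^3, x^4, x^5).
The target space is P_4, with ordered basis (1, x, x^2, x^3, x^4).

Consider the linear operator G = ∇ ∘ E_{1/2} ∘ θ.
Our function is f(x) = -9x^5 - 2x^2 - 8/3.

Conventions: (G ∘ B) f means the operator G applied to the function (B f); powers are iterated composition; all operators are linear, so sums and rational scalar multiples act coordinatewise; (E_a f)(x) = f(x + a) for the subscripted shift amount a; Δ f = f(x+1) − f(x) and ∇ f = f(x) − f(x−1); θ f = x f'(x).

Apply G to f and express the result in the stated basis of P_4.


θ f = -45x^5 - 4x^2
E_{1/2} θ f = -45x^5 - (225/2)x^4 - (225/2)x^3 - (241/4)x^2 - (289/16)x - 77/32
∇ E_{1/2} θ f = -225x^4 - (225/2)x^2 - 8x - 45/16

g(x) = -225x^4 - (225/2)x^2 - 8x - 45/16


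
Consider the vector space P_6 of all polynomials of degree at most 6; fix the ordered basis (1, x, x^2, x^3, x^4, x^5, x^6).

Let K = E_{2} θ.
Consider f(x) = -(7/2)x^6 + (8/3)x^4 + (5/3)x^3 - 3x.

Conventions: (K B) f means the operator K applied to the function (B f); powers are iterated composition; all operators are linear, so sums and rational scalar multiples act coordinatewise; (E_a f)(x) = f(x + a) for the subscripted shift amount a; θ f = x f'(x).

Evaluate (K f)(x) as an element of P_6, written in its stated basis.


g(x) = -21x^6 - 252x^5 - (3748/3)x^4 - (9809/3)x^3 - 4754x^2 - (10901/3)x - 3418/3

θ f = -21x^6 + (32/3)x^4 + 5x^3 - 3x
E_{2} θ f = -21x^6 - 252x^5 - (3748/3)x^4 - (9809/3)x^3 - 4754x^2 - (10901/3)x - 3418/3


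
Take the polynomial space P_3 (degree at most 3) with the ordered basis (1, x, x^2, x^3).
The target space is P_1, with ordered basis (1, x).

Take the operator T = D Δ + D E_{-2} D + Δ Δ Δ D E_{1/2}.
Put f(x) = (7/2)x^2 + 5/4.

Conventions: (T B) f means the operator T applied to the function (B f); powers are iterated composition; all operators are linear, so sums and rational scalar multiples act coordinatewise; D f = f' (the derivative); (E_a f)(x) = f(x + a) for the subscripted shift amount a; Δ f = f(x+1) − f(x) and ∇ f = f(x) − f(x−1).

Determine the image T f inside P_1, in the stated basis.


Δ f = 7x + 7/2
D Δ f = 7
D f = 7x
E_{-2} D f = 7x - 14
D E_{-2} D f = 7
E_{1/2} f = (7/2)x^2 + (7/2)x + 17/8
D E_{1/2} f = 7x + 7/2
Δ D E_{1/2} f = 7
Δ (Δ D E_{1/2}) f = 0
Δ Δ (Δ D E_{1/2}) f = 0
(D Δ + D E_{-2} D + Δ Δ Δ D E_{1/2}) f = 14

the result is g(x) = 14


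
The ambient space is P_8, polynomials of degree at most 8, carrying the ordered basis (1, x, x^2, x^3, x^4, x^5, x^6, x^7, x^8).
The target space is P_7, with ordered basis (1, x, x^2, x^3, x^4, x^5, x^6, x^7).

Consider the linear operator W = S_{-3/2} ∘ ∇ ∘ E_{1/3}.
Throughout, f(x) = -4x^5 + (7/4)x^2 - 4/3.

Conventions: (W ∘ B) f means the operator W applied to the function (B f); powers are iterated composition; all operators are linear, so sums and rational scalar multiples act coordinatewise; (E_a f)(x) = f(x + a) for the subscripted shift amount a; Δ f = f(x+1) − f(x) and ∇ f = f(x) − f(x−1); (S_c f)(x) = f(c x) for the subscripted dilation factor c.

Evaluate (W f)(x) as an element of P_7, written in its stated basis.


the result is g(x) = -(405/4)x^4 - 45x^3 - 30x^2 - (389/36)x - 365/324

E_{1/3} f = -4x^5 - (20/3)x^4 - (40/9)x^3 + (29/108)x^2 + (149/162)x - 1123/972
∇ E_{1/3} f = -20x^4 + (40/3)x^3 - (40/3)x^2 + (389/54)x - 365/324
S_{-3/2} ∇ E_{1/3} f = -(405/4)x^4 - 45x^3 - 30x^2 - (389/36)x - 365/324


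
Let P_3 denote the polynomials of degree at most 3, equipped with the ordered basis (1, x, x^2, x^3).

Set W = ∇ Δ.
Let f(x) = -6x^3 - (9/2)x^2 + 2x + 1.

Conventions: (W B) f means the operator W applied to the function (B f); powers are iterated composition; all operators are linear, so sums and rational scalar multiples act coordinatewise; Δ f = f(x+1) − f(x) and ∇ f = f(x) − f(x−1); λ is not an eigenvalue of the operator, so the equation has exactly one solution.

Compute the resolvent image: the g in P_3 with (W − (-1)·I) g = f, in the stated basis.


write g with unknown coordinates in the stated basis and equate coefficients in (W − (-1)·I) g = f
solving from the highest basis element down gives g = -6x^3 - (9/2)x^2 + 38x + 10
check: W g = -36x - 9
so W g − (-1)·g = -6x^3 - (9/2)x^2 + 2x + 1 = f ✓

g(x) = -6x^3 - (9/2)x^2 + 38x + 10


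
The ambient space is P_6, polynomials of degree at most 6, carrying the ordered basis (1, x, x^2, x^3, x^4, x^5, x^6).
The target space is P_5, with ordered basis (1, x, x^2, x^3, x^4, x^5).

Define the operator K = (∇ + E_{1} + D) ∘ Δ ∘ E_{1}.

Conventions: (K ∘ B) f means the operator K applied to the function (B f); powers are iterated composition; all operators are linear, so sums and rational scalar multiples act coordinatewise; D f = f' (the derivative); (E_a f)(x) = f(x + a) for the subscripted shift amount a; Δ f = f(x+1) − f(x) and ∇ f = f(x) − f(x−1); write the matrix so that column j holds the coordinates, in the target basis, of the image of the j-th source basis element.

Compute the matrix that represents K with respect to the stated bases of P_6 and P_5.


the matrix is [[0, 1, 9, 34, 107, 316, 913]; [0, 0, 2, 27, 136, 535, 1896]; [0, 0, 0, 3, 54, 340, 1605]; [0, 0, 0, 0, 4, 90, 680]; [0, 0, 0, 0, 0, 5, 135]; [0, 0, 0, 0, 0, 0, 6]] (rows listed top to bottom)

image of 1: 0
image of x: 1
image of x^2: 2x + 9
image of x^3: 3x^2 + 27x + 34
image of x^4: 4x^3 + 54x^2 + 136x + 107
image of x^5: 5x^4 + 90x^3 + 340x^2 + 535x + 316
image of x^6: 6x^5 + 135x^4 + 680x^3 + 1605x^2 + 1896x + 913
each image's coordinates form column j of the matrix


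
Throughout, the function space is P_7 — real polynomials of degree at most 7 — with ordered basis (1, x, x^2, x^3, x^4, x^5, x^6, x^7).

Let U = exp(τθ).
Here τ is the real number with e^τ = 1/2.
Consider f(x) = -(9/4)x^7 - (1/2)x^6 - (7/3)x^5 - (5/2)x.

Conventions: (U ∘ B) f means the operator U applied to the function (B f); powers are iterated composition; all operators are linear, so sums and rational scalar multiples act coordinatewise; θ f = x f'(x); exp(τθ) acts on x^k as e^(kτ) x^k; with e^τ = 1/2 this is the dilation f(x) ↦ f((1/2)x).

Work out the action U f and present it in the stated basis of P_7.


g(x) = -(9/512)x^7 - (1/128)x^6 - (7/96)x^5 - (5/4)x

exp(τθ) x^k = e^(kτ) x^k; with e^τ = 1/2 this sends x^k to (1/2)^k x^k
x ↦ 1/2 x
x^5 ↦ 1/32 x^5
x^6 ↦ 1/64 x^6
x^7 ↦ 1/128 x^7
applying this coordinatewise to f: exp(τθ) f = -(9/512)x^7 - (1/128)x^6 - (7/96)x^5 - (5/4)x


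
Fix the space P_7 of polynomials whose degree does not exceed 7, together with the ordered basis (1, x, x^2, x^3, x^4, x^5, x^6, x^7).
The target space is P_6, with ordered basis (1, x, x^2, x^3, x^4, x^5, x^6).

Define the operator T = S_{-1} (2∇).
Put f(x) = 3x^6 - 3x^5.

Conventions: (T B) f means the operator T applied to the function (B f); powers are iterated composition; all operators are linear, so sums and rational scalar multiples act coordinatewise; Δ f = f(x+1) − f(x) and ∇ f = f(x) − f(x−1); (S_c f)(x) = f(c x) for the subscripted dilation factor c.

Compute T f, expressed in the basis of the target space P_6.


the result is g(x) = -36x^5 - 120x^4 - 180x^3 - 150x^2 - 66x - 12

∇ f = 18x^5 - 60x^4 + 90x^3 - 75x^2 + 33x - 6
(2∇) f = 36x^5 - 120x^4 + 180x^3 - 150x^2 + 66x - 12
S_{-1} (2∇) f = -36x^5 - 120x^4 - 180x^3 - 150x^2 - 66x - 12


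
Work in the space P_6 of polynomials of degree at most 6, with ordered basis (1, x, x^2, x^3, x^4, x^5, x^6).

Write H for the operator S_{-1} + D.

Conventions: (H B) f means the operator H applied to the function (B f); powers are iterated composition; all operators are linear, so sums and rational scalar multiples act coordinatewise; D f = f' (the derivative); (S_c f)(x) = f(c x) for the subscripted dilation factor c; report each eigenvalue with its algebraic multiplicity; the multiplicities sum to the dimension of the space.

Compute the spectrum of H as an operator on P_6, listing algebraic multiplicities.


image of 1: 1
image of x: -x + 1
image of x^2: x^2 + 2x
image of x^3: -x^3 + 3x^2
image of x^4: x^4 + 4x^3
image of x^5: -x^5 + 5x^4
image of x^6: x^6 + 6x^5
the matrix is upper triangular; its diagonal is (1, -1, 1, -1, 1, -1, 1)
for a triangular matrix the eigenvalues are the diagonal entries, with algebraic multiplicity their repetition count

λ = -1 (multiplicity 3), λ = 1 (multiplicity 4)


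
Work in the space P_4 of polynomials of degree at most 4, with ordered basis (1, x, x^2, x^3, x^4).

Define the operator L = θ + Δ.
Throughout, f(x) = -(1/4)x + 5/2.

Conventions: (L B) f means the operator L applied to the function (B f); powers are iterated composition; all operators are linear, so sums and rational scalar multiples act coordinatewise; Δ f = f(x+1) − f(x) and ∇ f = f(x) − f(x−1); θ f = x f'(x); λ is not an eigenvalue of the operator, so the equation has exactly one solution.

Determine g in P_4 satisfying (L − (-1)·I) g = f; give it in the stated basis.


write g with unknown coordinates in the stated basis and equate coefficients in (L − (-1)·I) g = f
solving from the highest basis element down gives g = -(1/8)x + 21/8
check: L g = -(1/8)x - 1/8
so L g − (-1)·g = -(1/4)x + 5/2 = f ✓

the image equals g(x) = -(1/8)x + 21/8


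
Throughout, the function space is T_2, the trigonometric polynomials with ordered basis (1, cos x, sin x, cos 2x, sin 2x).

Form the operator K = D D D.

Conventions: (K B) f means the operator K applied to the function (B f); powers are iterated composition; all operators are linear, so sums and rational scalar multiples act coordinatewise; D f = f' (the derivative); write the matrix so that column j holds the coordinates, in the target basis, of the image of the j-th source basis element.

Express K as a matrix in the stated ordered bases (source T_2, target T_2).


the matrix is [[0, 0, 0, 0, 0]; [0, 0, -1, 0, 0]; [0, 1, 0, 0, 0]; [0, 0, 0, 0, -8]; [0, 0, 0, 8, 0]] (rows listed top to bottom)

image of 1: 0
image of cos x: sin x
image of sin x: -cos x
image of cos 2x: 8sin 2x
image of sin 2x: -8cos 2x
each image's coordinates form column j of the matrix


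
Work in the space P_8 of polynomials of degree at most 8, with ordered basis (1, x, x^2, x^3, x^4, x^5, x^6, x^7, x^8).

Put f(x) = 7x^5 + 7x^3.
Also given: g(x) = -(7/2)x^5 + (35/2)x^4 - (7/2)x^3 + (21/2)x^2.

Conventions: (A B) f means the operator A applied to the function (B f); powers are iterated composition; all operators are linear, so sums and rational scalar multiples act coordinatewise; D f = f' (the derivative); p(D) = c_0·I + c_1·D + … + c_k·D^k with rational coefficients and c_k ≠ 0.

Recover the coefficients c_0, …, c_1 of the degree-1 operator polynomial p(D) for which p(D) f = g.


D^0 f = 7x^5 + 7x^3
D^1 f = 35x^4 + 21x^2
matching coefficients of g against c_0 f + c_1 Df + … from the top degree down determines the c_i
solution: c_0 = -1/2, c_1 = 1/2

p(D) = -(1/2)·I + (1/2)·D, i.e. c_0 = -1/2, c_1 = 1/2


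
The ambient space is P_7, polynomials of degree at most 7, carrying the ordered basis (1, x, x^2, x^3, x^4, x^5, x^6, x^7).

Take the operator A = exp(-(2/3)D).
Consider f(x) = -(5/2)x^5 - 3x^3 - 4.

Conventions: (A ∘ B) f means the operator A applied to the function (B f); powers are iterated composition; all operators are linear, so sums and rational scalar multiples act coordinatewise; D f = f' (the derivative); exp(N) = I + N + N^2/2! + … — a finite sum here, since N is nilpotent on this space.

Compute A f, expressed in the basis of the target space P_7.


order-1 term: (25/3)x^4 + 6x^2
order-2 term: -(100/9)x^3 - 4x
order-3 term: (200/27)x^2 + 8/9
order-4 term: -(200/81)x
order-5 term: 80/243
the series for exp(-(2/3)D) f terminates at order 5
exp(-(2/3)D) f = -(5/2)x^5 + (25/3)x^4 - (127/9)x^3 + (362/27)x^2 - (524/81)x - 676/243

the image equals g(x) = -(5/2)x^5 + (25/3)x^4 - (127/9)x^3 + (362/27)x^2 - (524/81)x - 676/243


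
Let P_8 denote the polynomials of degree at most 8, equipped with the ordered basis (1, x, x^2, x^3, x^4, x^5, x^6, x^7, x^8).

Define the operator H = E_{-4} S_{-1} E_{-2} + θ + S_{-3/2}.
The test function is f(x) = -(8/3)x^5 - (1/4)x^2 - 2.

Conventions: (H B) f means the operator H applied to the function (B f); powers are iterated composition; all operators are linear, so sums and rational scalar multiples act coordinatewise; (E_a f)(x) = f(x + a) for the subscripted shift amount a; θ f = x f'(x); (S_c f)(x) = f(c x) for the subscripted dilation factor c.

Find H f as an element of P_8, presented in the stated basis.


the image equals g(x) = (115/12)x^5 - (80/3)x^4 + (320/3)x^3 - (10303/48)x^2 + (643/3)x - 271/3

E_{-2} f = -(8/3)x^5 + (80/3)x^4 - (320/3)x^3 + (2557/12)x^2 - (637/3)x + 247/3
S_{-1} E_{-2} f = (8/3)x^5 + (80/3)x^4 + (320/3)x^3 + (2557/12)x^2 + (637/3)x + 247/3
E_{-4} S_{-1} E_{-2} f = (8/3)x^5 - (80/3)x^4 + (320/3)x^3 - (2563/12)x^2 + (643/3)x - 265/3
θ f = -(40/3)x^5 - (1/2)x^2
S_{-3/2} f = (81/4)x^5 - (9/16)x^2 - 2
(E_{-4} S_{-1} E_{-2} + θ + S_{-3/2}) f = (115/12)x^5 - (80/3)x^4 + (320/3)x^3 - (10303/48)x^2 + (643/3)x - 271/3


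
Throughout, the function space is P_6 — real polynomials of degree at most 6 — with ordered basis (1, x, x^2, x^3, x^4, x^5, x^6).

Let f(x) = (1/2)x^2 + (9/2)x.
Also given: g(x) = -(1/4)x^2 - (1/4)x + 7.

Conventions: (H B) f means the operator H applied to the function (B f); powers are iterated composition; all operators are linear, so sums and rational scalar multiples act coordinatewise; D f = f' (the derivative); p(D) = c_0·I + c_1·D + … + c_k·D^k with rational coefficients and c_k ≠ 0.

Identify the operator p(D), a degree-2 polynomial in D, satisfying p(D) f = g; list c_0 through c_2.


D^0 f = (1/2)x^2 + (9/2)x
D^1 f = x + 9/2
D^2 f = 1
matching coefficients of g against c_0 f + c_1 Df + … from the top degree down determines the c_i
solution: c_0 = -1/2, c_1 = 2, c_2 = -2

c_0 = -1/2, c_1 = 2, c_2 = -2


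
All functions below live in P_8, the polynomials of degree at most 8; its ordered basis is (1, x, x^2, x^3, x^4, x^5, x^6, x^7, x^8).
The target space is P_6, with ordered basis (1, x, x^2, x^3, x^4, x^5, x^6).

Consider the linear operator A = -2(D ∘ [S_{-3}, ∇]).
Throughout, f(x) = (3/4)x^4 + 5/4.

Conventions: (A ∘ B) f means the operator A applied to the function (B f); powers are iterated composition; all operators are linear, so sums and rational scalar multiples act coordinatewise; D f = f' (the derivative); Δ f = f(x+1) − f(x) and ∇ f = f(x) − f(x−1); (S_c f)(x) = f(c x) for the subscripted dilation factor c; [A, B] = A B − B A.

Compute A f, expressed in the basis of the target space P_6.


g(x) = 1944x^2 - 1296x + 504

∇ f = 3x^3 - (9/2)x^2 + 3x - 3/4
S_{-3} ∇ f = -81x^3 - (81/2)x^2 - 9x - 3/4
S_{-3} f = (243/4)x^4 + 5/4
∇ S_{-3} f = 243x^3 - (729/2)x^2 + 243x - 243/4
[S_{-3}, ∇] f = -324x^3 + 324x^2 - 252x + 60
D [S_{-3}, ∇] f = -972x^2 + 648x - 252
(-2(D ∘ [S_{-3}, ∇])) f = 1944x^2 - 1296x + 504
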